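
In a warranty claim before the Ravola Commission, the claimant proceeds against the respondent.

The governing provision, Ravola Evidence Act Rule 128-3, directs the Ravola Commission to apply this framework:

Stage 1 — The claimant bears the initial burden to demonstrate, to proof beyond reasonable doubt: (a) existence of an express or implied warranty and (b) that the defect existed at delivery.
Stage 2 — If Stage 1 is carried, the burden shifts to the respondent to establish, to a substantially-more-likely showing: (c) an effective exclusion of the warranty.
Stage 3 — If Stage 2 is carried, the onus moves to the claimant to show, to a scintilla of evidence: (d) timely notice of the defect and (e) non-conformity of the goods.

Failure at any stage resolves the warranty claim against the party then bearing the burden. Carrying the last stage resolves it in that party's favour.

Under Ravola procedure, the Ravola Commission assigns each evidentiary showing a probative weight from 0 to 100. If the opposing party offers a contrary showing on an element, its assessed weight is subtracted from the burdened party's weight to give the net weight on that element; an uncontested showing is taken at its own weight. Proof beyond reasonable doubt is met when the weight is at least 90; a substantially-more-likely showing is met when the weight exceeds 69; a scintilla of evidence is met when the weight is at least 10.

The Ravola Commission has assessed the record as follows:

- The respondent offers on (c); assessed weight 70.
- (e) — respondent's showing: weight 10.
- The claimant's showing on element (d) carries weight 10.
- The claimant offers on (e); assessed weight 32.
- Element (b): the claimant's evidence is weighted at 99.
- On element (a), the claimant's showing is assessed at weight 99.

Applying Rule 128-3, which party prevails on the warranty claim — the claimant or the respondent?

Stage 1 (claimant, proof beyond reasonable doubt, weight is at least 90): (a) 99 ≥ 90 — meets; (b) 99 ≥ 90 — meets.
  Stage 1 is satisfied; the onus moves to the respondent.
Stage 2 (respondent, a substantially-more-likely showing, weight exceeds 69): (c) 70 > 69 — meets.
  All elements met. The burden passes to the claimant.
Stage 3 (claimant, a scintilla of evidence, weight is at least 10): (d) 10 ≥ 10 — meets; (e) net 32−10=22 ≥ 10 — meets.
  Stage 3 carried; the final stage is satisfied.
With every stage satisfied, the claimant prevails.

claimant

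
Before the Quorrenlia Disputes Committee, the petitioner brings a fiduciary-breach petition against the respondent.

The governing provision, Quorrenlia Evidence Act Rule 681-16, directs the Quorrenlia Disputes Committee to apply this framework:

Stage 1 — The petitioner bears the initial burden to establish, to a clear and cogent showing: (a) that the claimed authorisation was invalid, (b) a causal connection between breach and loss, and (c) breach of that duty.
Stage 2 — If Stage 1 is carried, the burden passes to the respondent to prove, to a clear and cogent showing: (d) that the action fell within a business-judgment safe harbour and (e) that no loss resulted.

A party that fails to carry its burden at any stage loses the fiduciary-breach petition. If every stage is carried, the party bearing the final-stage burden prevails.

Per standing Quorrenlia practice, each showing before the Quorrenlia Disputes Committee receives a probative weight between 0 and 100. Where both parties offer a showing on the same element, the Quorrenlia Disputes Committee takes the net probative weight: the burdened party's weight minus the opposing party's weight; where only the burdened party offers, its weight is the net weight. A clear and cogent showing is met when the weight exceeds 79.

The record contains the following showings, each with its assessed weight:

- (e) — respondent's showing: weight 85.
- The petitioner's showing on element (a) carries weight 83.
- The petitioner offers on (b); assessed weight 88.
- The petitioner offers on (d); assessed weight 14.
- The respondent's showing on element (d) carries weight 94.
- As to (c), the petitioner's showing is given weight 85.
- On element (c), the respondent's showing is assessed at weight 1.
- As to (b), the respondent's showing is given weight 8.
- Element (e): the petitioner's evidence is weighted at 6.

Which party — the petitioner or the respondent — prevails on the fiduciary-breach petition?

At Stage 1 the petitioner must meet a clear and cogent showing (weight exceeds 79): on (a) the weight is 83, which does exceed 79, so (a) meets the standard; on (b) the weight is 88 less the opposing 8 gives net 80, which does exceed 79, so (b) meets the standard; on (c) the weight is 85 less the opposing 1 gives net 84, which does exceed 79, so (c) meets the standard.
  Stage 1 carried; the burden shifts to the respondent.
At Stage 2 the respondent must meet a clear and cogent showing (weight exceeds 79): on (d) the weight is 94 less the opposing 14 gives net 80, which does exceed 79, so (d) meets the standard; on (e) the weight is 85 less the opposing 6 gives net 79, ≤ 79, so (e) does not meet the standard.
  Stage 2 not carried; the respondent fails its burden.
The petitioner prevails.

petitioner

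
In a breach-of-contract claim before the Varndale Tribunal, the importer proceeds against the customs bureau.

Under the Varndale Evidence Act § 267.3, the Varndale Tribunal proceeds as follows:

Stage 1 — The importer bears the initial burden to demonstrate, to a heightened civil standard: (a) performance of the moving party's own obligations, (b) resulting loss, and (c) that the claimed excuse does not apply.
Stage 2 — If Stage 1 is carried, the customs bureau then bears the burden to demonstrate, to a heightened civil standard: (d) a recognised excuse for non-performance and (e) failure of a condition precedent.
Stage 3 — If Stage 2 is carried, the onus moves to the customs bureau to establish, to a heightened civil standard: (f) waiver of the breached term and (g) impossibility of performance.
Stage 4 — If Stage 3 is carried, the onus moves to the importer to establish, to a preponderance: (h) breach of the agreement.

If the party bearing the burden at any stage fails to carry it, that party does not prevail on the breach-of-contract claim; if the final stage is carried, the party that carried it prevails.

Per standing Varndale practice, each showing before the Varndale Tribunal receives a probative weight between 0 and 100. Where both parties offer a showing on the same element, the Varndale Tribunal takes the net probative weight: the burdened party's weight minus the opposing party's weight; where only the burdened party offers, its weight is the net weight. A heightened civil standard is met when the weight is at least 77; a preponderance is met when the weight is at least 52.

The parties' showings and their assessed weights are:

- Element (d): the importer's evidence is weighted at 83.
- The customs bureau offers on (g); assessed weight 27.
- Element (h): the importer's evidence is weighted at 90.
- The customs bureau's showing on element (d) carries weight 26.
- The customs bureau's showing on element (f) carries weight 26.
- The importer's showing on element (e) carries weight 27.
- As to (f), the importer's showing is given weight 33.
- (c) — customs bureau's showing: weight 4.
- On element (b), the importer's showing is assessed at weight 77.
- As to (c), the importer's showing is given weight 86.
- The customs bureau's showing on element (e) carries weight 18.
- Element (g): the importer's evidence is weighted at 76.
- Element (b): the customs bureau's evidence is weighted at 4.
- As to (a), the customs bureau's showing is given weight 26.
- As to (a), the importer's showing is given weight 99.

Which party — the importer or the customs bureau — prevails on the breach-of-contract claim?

At Stage 1 the importer must meet a heightened civil standard (weight is at least 77): on (a) the weight is 99 less the opposing 26 gives net 73, < 77, so (a) does not meet the standard; on (b) the weight is 77 less the opposing 4 gives net 73, which does not reach 77, so (b) does not meet the standard; on (c) the weight is 86 less the opposing 4 gives net 82, ≥ 77, so (c) meets the standard.
  Stage 1 not carried; the importer fails its burden.
The analysis ends at Stage 1; the customs bureau prevails.

customs bureau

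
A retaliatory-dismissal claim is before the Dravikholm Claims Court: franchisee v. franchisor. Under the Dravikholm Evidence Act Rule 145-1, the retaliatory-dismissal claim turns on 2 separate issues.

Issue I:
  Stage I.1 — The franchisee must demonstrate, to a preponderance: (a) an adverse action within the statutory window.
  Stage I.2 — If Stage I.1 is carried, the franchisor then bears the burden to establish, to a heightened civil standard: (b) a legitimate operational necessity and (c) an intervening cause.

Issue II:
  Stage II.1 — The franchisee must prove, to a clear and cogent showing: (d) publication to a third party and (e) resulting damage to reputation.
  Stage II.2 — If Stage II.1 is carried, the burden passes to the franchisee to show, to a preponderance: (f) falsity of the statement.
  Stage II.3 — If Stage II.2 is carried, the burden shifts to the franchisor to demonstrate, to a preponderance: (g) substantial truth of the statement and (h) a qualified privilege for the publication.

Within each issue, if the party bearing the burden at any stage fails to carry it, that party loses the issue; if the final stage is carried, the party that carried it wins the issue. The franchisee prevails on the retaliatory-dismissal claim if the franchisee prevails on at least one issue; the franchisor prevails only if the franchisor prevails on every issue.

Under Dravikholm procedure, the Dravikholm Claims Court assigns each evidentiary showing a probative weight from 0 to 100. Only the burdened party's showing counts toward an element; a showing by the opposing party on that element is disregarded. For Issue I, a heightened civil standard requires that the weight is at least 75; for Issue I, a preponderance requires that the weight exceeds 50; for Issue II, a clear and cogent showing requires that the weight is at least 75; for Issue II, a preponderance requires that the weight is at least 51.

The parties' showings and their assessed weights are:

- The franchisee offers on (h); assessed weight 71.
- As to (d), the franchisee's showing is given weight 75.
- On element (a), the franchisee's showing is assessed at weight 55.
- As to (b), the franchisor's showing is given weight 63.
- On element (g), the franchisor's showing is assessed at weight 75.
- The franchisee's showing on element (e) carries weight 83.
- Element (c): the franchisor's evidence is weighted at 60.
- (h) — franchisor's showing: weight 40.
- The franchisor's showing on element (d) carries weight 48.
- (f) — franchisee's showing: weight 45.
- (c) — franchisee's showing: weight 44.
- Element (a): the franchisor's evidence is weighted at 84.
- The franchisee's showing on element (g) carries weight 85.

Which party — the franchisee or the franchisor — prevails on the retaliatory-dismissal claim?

franchisee

— Issue I —
At Stage I.1 the franchisee must meet a preponderance (weight exceeds 50): on (a) the weight is 55 (the franchisor's 84 is given no effect), > 50, so (a) meets the standard.
  All elements met. The burden passes to the franchisor.
At Stage I.2 the franchisor must meet a heightened civil standard (weight is at least 75): on (b) the weight is 63, which does not reach 75, so (b) does not meet the standard; on (c) the weight is 60 (the franchisee's 44 is given no effect), < 75, so (c) does not meet the standard.
  The franchisor does not carry Stage I.2.
The analysis ends at Stage I.2; the franchisee prevails on this issue.
— Issue II —
Stage II.1 — burden on franchisee; standard: a clear and cogent showing (weight is at least 75).
    (d): 75 (franchisor's 48 disregarded) ≥ 75 [met]
    (e): 83 ≥ 75 [met]
  Stage II.1 carried; the burden remains with the franchisee.
Stage II.2 — burden on franchisee; standard: a preponderance (weight is at least 51).
    (f): 45 < 51 [not met]
  Stage II.2 not carried; the franchisee fails its burden.
The franchisor prevails on this issue.
Per-issue: Issue I → franchisee; Issue II → franchisor. The franchisee must prevail on at least one issue; overall, the franchisee prevails.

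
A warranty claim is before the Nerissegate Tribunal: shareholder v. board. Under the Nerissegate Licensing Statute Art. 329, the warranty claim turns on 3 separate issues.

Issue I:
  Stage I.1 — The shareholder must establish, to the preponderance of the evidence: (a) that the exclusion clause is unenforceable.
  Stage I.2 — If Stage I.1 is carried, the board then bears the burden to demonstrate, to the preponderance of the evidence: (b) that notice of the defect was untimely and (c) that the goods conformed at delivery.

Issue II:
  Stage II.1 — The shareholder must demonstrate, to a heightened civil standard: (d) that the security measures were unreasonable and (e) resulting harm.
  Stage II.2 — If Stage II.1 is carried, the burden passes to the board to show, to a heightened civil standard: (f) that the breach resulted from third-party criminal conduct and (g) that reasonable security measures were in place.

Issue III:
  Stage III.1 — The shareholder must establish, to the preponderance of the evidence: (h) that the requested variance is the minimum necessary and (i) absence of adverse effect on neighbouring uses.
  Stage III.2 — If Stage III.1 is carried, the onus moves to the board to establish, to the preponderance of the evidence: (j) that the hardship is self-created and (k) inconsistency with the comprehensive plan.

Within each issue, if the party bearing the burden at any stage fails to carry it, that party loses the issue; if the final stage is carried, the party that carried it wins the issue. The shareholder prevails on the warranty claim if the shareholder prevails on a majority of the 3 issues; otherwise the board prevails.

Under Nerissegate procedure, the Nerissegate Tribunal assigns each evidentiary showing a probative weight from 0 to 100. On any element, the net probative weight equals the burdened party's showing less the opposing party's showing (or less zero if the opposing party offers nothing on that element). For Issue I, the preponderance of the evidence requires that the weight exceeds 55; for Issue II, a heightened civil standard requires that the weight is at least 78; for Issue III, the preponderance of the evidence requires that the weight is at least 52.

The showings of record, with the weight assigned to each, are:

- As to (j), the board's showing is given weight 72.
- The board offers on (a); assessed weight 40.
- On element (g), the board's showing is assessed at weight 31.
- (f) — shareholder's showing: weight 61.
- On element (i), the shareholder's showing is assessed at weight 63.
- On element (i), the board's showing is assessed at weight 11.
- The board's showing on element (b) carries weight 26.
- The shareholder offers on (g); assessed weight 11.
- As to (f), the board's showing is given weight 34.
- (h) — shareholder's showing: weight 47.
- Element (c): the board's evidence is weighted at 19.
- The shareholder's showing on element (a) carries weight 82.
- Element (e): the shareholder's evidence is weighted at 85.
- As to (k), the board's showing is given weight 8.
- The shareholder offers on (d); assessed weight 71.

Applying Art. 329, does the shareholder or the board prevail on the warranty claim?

board

— Issue I —
At Stage I.1 the shareholder must meet the preponderance of the evidence (weight exceeds 55): on (a) the weight is 82 less the opposing 40 gives net 42, ≤ 55, so (a) does not meet the standard.
  The shareholder does not carry Stage I.1.
The board prevails on this issue.
— Issue II —
Stage II.1 (shareholder, a heightened civil standard, weight is at least 78): (d) 71 < 78 — fails; (e) 85 ≥ 78 — meets.
  Not every element is met, so the shareholder fails to carry Stage II.1.
So the board prevails on this issue.
— Issue III —
Stage III.1 (shareholder, the preponderance of the evidence, weight is at least 52): (h) 47 < 52 — fails; (i) net 63−11=52 ≥ 52 — meets.
  The shareholder does not carry Stage III.1.
So the board prevails on this issue.
Per-issue: Issue I → board; Issue II → board; Issue III → board. The shareholder must prevail on a majority of issues; overall, the board prevails.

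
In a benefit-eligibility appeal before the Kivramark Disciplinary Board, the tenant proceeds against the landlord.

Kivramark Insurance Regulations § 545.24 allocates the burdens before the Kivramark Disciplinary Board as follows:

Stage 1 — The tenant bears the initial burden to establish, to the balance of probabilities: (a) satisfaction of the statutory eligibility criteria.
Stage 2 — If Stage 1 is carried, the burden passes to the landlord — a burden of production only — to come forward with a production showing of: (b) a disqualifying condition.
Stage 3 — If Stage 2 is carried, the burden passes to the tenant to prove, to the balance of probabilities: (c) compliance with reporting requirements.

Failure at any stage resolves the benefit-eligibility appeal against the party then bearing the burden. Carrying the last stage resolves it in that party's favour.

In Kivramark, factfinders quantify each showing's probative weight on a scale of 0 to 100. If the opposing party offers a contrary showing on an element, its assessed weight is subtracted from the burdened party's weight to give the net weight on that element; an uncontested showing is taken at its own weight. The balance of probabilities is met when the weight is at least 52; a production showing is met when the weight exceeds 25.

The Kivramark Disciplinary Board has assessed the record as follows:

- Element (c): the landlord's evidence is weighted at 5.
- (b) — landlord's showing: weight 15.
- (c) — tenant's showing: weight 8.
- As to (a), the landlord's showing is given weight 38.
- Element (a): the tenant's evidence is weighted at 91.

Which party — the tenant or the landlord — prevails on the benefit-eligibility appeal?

tenant

Stage 1 (tenant, the balance of probabilities, weight is at least 52): (a) net 91−38=53 ≥ 52 — meets.
  Stage 1 carried; the burden shifts to the landlord.
Stage 2 (landlord, a production showing, weight exceeds 25): (b) 15 ≤ 25 — fails.
  Not every element is met, so the landlord fails to carry Stage 2.
The analysis ends at Stage 2; the tenant prevails.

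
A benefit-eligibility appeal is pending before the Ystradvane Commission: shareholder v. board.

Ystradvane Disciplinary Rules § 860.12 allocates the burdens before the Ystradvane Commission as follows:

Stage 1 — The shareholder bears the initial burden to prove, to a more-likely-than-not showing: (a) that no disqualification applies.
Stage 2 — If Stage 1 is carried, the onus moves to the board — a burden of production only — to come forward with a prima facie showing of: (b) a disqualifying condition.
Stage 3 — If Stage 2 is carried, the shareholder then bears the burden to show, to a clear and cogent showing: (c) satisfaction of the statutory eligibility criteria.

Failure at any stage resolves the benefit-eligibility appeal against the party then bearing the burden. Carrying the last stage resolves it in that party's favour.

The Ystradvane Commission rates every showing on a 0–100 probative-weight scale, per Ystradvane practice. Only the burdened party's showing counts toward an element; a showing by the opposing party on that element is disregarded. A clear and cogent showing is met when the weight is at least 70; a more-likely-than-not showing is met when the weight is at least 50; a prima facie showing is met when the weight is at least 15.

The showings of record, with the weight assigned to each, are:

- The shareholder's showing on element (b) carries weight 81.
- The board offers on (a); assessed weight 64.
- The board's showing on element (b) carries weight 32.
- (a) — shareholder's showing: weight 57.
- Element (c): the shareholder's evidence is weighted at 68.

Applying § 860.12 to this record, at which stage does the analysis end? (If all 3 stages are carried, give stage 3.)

Stage 1 (shareholder, a more-likely-than-not showing, weight is at least 50): (a) 57 (board's 64 disregarded) ≥ 50 — meets.
  Stage 1 carried; the burden shifts to the board.
Stage 2 (board, a prima facie showing, weight is at least 15): (b) 32 (shareholder's 81 disregarded) ≥ 15 — meets.
  All elements met. The burden passes to the shareholder.
Stage 3 (shareholder, a clear and cogent showing, weight is at least 70): (c) 68 < 70 — fails.
  Not every element is met, so the shareholder fails to carry Stage 3.
So the board prevails.

stage 3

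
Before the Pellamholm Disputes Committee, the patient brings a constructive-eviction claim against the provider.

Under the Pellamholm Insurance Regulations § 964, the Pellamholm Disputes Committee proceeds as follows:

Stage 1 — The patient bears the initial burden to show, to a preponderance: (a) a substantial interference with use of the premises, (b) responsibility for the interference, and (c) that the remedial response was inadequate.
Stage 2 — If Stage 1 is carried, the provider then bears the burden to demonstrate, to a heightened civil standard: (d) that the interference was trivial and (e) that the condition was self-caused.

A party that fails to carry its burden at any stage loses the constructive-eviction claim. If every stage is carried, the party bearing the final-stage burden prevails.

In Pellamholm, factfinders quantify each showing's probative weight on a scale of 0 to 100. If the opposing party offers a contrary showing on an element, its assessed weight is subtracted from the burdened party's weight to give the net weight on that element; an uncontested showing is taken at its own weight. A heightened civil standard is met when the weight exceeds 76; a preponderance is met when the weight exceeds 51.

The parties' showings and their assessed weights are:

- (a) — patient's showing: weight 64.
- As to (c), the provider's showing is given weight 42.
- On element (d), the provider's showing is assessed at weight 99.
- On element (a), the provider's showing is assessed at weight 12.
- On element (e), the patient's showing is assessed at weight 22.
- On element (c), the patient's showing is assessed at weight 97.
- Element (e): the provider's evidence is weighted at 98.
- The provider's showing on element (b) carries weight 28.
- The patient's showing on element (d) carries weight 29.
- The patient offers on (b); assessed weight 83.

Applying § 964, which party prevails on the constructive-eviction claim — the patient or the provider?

Stage 1 (patient, a preponderance, weight exceeds 51): (a) net 64−12=52 > 51 — meets; (b) net 83−28=55 > 51 — meets; (c) net 97−42=55 > 51 — meets.
  The patient carries Stage 1; the provider now bears the burden.
Stage 2 (provider, a heightened civil standard, weight exceeds 76): (d) net 99−29=70 ≤ 76 — fails; (e) net 98−22=76 ≤ 76 — fails.
  Stage 2 not carried; the provider fails its burden.
So the patient prevails.

patient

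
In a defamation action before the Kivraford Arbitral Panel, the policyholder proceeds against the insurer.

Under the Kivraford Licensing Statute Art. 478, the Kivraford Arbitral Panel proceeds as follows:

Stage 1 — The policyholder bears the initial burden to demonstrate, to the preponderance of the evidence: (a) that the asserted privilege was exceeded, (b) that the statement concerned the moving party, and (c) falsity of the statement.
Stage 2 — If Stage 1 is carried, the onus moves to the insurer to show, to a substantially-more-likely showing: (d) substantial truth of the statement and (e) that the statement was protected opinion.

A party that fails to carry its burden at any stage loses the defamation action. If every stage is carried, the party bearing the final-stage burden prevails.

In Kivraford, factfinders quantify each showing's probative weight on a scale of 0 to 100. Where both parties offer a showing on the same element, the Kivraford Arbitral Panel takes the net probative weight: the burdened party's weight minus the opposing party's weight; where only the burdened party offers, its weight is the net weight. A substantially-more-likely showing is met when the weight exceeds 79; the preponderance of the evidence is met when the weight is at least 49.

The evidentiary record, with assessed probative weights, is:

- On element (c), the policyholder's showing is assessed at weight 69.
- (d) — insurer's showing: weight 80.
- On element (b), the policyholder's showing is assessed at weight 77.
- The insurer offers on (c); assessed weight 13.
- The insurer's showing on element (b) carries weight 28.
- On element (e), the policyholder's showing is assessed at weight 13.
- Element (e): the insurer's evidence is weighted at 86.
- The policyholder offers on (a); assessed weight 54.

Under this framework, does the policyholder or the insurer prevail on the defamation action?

Stage 1 (policyholder, the preponderance of the evidence, weight is at least 49): (a) 54 ≥ 49 — meets; (b) net 77−28=49 ≥ 49 — meets; (c) net 69−13=56 ≥ 49 — meets.
  All elements met. The burden passes to the insurer.
Stage 2 (insurer, a substantially-more-likely showing, weight exceeds 79): (d) 80 > 79 — meets; (e) net 86−13=73 ≤ 79 — fails.
  The insurer does not carry Stage 2.
So the policyholder prevails.

policyholder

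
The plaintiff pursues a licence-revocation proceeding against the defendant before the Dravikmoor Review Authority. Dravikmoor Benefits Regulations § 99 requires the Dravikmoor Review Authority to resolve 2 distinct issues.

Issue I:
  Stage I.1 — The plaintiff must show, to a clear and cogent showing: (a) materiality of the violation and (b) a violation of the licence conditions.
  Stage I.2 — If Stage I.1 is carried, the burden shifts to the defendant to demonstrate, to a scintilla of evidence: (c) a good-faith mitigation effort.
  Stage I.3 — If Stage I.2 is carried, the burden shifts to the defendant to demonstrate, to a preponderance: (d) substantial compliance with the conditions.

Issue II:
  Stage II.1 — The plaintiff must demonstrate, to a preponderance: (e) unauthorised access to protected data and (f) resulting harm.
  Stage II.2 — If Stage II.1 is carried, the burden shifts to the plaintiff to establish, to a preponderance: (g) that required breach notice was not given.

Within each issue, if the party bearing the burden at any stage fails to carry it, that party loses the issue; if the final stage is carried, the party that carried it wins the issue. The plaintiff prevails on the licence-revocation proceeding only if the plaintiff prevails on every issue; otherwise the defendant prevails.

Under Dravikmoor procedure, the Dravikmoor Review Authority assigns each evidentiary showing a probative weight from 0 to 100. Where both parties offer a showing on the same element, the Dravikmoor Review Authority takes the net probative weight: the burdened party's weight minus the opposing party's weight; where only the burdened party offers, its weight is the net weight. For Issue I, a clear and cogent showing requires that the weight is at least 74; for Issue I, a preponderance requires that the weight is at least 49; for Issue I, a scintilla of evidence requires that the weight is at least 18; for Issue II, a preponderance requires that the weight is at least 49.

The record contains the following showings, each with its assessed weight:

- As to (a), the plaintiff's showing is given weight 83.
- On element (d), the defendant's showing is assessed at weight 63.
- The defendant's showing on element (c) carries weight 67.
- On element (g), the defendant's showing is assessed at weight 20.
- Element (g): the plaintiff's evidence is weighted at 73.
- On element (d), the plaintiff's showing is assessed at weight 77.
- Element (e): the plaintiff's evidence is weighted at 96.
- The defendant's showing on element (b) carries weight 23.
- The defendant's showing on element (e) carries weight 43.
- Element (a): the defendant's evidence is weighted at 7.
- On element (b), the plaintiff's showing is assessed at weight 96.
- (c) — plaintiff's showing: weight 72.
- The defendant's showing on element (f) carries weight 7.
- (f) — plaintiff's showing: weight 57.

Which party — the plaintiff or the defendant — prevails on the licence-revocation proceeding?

defendant

— Issue I —
Stage I.1 — burden on plaintiff; standard: a clear and cogent showing (weight is at least 74).
    (a): 83 − 7 = 76 ≥ 74 [met]
    (b): 96 − 23 = 73 < 74 [not met]
  Stage I.1 not carried; the plaintiff fails its burden.
So the defendant prevails on this issue.
— Issue II —
At Stage II.1 the plaintiff must meet a preponderance (weight is at least 49): on (e) the weight is 96 less the opposing 43 gives net 53, which does reach 49, so (e) meets the standard; on (f) the weight is 57 less the opposing 7 gives net 50, ≥ 49, so (f) meets the standard.
  All elements met. The plaintiff retains the burden for Stage II.2.
At Stage II.2 the plaintiff must meet a preponderance (weight is at least 49): on (g) the weight is 73 less the opposing 20 gives net 53, ≥ 49, so (g) meets the standard.
  All elements met at the final stage.
Every stage carried; the plaintiff prevails on this issue.
Per-issue: Issue I → defendant; Issue II → plaintiff. The plaintiff must prevail on every issue; overall, the defendant prevails.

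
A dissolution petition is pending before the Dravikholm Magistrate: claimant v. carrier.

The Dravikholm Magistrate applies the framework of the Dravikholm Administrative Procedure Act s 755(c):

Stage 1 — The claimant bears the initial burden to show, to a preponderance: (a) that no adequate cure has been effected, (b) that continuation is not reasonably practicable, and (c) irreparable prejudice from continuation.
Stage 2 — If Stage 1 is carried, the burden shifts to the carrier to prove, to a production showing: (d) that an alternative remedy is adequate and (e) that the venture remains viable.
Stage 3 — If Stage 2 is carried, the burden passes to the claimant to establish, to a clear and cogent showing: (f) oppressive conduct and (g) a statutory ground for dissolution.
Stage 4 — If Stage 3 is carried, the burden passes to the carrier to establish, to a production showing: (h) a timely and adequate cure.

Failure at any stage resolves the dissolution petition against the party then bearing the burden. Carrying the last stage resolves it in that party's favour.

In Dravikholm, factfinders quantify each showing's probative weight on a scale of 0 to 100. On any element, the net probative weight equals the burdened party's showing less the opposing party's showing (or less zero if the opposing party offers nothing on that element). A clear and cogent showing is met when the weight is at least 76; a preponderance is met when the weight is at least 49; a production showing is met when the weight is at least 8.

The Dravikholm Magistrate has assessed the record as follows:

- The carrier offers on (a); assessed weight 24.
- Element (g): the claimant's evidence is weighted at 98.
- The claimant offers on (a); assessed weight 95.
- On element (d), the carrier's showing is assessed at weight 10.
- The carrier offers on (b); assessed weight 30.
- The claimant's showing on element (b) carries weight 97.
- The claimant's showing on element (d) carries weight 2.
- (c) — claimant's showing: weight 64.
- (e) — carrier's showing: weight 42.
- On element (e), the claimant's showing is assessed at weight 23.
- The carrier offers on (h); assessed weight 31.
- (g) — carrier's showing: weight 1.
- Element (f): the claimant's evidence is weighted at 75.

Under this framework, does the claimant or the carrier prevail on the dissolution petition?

carrier

Stage 1 — burden on claimant; standard: a preponderance (weight is at least 49).
    (a): 95 − 24 = 71 ≥ 49 [met]
    (b): 97 − 30 = 67 ≥ 49 [met]
    (c): 64 ≥ 49 [met]
  All elements met. The burden passes to the carrier.
Stage 2 — burden on carrier; standard: a production showing (weight is at least 8).
    (d): 10 − 2 = 8 ≥ 8 [met]
    (e): 42 − 23 = 19 ≥ 8 [met]
  The carrier carries Stage 2; the claimant now bears the burden.
Stage 3 — burden on claimant; standard: a clear and cogent showing (weight is at least 76).
    (f): 75 < 76 [not met]
    (g): 98 − 1 = 97 ≥ 76 [met]
  Stage 3 not carried; the claimant fails its burden.
So the carrier prevails.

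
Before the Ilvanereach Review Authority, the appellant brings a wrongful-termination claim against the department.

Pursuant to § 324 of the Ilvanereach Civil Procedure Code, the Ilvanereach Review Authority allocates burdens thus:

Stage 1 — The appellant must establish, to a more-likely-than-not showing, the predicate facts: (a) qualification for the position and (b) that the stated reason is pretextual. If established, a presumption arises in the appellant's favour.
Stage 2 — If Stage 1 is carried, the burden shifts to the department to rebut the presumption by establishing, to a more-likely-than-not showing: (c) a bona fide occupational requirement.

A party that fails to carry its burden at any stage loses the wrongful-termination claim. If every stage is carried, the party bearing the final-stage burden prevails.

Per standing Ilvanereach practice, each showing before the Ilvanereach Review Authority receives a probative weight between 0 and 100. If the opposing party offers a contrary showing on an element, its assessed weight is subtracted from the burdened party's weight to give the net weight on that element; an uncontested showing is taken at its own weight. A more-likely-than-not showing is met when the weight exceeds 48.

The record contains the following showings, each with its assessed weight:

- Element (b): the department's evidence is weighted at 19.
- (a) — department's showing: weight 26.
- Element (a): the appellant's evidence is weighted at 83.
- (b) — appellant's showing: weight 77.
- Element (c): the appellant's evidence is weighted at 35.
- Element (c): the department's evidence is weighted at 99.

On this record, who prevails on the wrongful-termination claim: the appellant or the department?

department

At Stage 1 the appellant must meet a more-likely-than-not showing (weight exceeds 48): on (a) the weight is 83 less the opposing 26 gives net 57, > 48, so (a) meets the standard; on (b) the weight is 77 less the opposing 19 gives net 58, > 48, so (b) meets the standard.
  Stage 1 is satisfied; the onus moves to the department.
At Stage 2 the department must meet a more-likely-than-not showing (weight exceeds 48): on (c) the weight is 99 less the opposing 35 gives net 64, which does exceed 48, so (c) meets the standard.
  Stage 2 carried; the final stage is satisfied.
Every stage carried; the department prevails.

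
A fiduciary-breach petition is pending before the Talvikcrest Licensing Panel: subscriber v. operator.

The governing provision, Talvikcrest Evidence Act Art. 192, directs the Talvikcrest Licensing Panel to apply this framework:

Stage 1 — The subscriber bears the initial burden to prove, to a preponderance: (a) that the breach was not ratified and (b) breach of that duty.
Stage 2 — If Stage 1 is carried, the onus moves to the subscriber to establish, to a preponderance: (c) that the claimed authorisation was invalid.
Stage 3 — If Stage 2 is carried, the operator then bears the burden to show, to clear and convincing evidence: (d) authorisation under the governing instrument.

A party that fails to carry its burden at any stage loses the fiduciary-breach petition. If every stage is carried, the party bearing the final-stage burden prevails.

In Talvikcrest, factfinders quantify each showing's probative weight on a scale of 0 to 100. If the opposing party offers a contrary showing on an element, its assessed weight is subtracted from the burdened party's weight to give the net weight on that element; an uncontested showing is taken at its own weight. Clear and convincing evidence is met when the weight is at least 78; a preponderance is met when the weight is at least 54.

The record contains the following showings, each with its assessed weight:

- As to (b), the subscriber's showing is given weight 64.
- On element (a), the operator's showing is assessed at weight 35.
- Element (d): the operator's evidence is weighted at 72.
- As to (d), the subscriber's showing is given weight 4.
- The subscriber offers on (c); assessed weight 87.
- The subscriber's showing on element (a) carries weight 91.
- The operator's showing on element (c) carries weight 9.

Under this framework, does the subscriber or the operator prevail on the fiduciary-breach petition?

subscriber

Stage 1 (subscriber, a preponderance, weight is at least 54): (a) net 91−35=56 ≥ 54 — meets; (b) 64 ≥ 54 — meets.
  Stage 1 carried; the burden remains with the subscriber.
Stage 2 (subscriber, a preponderance, weight is at least 54): (c) net 87−9=78 ≥ 54 — meets.
  Stage 2 carried; the burden shifts to the operator.
Stage 3 (operator, clear and convincing evidence, weight is at least 78): (d) net 72−4=68 < 78 — fails.
  The operator does not carry Stage 3.
The subscriber prevails.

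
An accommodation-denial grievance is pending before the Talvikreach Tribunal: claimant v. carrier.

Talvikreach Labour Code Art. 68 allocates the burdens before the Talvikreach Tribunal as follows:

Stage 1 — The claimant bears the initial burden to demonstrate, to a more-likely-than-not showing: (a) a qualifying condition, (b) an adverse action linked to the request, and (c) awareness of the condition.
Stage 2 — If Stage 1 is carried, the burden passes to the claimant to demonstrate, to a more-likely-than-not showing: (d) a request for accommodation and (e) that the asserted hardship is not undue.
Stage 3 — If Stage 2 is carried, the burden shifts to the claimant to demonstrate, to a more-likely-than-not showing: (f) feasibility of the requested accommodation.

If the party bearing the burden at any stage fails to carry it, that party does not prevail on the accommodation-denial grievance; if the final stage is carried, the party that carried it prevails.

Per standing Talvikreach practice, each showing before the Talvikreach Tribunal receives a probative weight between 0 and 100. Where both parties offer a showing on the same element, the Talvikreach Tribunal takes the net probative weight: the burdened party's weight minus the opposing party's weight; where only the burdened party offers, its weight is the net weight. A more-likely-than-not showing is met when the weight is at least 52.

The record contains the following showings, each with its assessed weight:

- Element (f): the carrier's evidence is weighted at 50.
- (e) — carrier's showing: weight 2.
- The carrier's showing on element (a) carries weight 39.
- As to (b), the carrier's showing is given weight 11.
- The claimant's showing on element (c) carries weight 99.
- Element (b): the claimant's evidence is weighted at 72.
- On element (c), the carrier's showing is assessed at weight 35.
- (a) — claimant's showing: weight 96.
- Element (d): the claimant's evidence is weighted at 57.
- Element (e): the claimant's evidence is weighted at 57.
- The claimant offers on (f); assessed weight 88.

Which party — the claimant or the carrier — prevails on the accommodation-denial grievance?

carrier

At Stage 1 the claimant must meet a more-likely-than-not showing (weight is at least 52): on (a) the weight is 96 less the opposing 39 gives net 57, which does reach 52, so (a) meets the standard; on (b) the weight is 72 less the opposing 11 gives net 61, which does reach 52, so (b) meets the standard; on (c) the weight is 99 less the opposing 35 gives net 64, which does reach 52, so (c) meets the standard.
  All elements met. The claimant retains the burden for Stage 2.
At Stage 2 the claimant must meet a more-likely-than-not showing (weight is at least 52): on (d) the weight is 57, which does reach 52, so (d) meets the standard; on (e) the weight is 57 less the opposing 2 gives net 55, which does reach 52, so (e) meets the standard.
  All elements met. The claimant retains the burden for Stage 3.
At Stage 3 the claimant must meet a more-likely-than-not showing (weight is at least 52): on (f) the weight is 88 less the opposing 50 gives net 38, < 52, so (f) does not meet the standard.
  The claimant does not carry Stage 3.
So the carrier prevails.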